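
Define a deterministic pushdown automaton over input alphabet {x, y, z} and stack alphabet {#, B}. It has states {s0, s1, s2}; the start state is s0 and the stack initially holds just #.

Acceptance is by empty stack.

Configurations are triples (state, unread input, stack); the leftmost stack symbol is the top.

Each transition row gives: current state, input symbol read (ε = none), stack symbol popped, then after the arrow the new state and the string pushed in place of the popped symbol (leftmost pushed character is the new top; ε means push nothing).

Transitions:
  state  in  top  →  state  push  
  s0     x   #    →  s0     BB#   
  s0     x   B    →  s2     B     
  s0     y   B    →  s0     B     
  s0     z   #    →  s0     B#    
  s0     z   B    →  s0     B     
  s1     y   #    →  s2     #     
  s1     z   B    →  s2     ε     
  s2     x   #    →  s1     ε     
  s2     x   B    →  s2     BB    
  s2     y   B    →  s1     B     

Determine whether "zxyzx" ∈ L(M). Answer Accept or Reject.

Accept

(s0, zxyzx, #) ⊢ (s0, xyzx, B#) ⊢ (s2, yzx, B#) ⊢ (s1, zx, B#) ⊢ (s2, x, #) ⊢ (s1, ε, ε)
All input consumed and the stack is empty.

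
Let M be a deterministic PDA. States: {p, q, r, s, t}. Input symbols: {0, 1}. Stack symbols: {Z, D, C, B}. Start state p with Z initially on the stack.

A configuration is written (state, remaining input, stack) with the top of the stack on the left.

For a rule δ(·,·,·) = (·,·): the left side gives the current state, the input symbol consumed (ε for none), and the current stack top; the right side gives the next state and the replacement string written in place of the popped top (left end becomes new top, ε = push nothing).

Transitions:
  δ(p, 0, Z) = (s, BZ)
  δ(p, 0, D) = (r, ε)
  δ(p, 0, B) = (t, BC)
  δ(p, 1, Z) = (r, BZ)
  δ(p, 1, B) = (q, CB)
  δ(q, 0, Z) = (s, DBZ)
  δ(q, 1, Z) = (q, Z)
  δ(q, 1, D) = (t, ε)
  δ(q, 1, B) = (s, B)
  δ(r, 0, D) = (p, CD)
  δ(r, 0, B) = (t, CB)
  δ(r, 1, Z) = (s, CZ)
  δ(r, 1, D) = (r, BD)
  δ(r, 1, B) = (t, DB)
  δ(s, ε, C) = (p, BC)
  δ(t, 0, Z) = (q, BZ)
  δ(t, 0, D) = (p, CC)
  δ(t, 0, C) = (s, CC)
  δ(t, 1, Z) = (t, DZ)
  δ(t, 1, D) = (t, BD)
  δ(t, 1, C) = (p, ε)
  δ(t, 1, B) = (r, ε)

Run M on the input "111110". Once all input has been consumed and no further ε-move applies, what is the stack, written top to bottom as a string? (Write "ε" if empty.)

CBDBZ

(p, 111110, Z)
  read 1, top Z: go to r, push BZ → (r, 11110, BZ)
  read 1, top B: go to t, push DB → (t, 1110, DBZ)
  read 1, top D: go to t, push BD → (t, 110, BDBZ)
  read 1, top B: go to r, push ε → (r, 10, DBZ)
  read 1, top D: go to r, push BD → (r, 0, BDBZ)
  read 0, top B: go to t, push CB → (t, ε, CBDBZ)
All input consumed in state t with stack CBDBZ.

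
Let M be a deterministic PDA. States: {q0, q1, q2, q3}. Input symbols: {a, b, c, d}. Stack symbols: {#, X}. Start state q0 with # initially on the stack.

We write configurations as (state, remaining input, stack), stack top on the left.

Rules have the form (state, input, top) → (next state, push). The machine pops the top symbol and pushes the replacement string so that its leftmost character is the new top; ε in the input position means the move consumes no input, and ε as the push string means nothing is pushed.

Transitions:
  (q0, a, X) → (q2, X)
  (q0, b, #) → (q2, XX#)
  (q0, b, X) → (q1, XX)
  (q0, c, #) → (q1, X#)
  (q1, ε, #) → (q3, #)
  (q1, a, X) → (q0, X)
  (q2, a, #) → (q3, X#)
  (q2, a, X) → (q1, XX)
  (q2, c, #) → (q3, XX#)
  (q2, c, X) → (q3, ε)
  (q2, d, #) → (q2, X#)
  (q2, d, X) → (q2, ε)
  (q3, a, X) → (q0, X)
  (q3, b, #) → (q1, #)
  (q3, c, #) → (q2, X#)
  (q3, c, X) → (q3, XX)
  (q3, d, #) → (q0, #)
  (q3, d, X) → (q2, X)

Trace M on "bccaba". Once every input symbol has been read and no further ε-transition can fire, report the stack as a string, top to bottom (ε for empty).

XXX#

(q0, bccaba, #)
  read b, top #: go to q2, push XX# → (q2, ccaba, XX#)
  read c, top X: go to q3, push ε → (q3, caba, X#)
  read c, top X: go to q3, push XX → (q3, aba, XX#)
  read a, top X: go to q0, push X → (q0, ba, XX#)
  read b, top X: go to q1, push XX → (q1, a, XXX#)
  read a, top X: go to q0, push X → (q0, ε, XXX#)
All input consumed in state q0 with stack XXX#.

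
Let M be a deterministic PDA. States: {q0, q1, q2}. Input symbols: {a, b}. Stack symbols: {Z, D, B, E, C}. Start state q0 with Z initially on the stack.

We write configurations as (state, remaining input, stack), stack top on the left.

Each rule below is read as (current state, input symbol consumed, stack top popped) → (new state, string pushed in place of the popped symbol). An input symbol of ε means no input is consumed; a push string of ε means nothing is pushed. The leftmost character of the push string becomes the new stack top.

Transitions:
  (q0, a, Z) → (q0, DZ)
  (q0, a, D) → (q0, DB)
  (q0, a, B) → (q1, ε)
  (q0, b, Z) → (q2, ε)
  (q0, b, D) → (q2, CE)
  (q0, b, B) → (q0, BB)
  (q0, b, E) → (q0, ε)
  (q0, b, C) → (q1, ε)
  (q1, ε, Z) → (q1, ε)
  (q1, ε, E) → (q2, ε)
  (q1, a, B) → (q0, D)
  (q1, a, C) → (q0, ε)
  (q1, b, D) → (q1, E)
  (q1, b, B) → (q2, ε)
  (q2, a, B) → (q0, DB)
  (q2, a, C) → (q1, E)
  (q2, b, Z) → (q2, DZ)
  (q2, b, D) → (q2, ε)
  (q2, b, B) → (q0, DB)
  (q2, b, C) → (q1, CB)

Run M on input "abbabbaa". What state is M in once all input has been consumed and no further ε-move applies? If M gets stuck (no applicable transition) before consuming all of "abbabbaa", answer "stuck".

q0

(q0, abbabbaa, Z)
  read a, top Z: go to q0, push DZ → (q0, bbabbaa, DZ)
  read b, top D: go to q2, push CE → (q2, babbaa, CEZ)
  read b, top C: go to q1, push CB → (q1, abbaa, CBEZ)
  read a, top C: go to q0, push ε → (q0, bbaa, BEZ)
  read b, top B: go to q0, push BB → (q0, baa, BBEZ)
  read b, top B: go to q0, push BB → (q0, aa, BBBEZ)
  read a, top B: go to q1, push ε → (q1, a, BBEZ)
  read a, top B: go to q0, push D → (q0, ε, DBEZ)
All input consumed; M is in state q0.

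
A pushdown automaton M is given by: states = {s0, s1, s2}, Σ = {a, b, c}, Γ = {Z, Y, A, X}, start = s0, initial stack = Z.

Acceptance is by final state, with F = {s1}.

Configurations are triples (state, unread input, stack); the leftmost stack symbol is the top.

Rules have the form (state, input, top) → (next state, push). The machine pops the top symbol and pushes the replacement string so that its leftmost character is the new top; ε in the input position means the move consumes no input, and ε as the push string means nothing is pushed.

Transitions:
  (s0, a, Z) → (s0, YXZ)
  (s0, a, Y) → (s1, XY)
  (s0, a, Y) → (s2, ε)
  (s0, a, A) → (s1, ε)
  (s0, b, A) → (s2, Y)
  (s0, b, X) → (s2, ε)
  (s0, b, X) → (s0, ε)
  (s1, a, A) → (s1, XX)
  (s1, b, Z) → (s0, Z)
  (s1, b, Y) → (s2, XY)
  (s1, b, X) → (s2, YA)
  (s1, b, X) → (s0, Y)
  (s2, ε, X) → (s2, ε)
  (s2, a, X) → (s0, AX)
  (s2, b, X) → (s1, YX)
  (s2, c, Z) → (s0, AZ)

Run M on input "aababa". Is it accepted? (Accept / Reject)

Accept

One accepting computation: (s0, aababa, Z) ⊢ (s0, ababa, YXZ) ⊢ (s1, baba, XYXZ) ⊢ (s0, aba, YYXZ) ⊢ (s1, ba, XYYXZ) ⊢ (s0, a, YYYXZ) ⊢ (s1, ε, XYYYXZ)
All input consumed and state s1 ∈ F.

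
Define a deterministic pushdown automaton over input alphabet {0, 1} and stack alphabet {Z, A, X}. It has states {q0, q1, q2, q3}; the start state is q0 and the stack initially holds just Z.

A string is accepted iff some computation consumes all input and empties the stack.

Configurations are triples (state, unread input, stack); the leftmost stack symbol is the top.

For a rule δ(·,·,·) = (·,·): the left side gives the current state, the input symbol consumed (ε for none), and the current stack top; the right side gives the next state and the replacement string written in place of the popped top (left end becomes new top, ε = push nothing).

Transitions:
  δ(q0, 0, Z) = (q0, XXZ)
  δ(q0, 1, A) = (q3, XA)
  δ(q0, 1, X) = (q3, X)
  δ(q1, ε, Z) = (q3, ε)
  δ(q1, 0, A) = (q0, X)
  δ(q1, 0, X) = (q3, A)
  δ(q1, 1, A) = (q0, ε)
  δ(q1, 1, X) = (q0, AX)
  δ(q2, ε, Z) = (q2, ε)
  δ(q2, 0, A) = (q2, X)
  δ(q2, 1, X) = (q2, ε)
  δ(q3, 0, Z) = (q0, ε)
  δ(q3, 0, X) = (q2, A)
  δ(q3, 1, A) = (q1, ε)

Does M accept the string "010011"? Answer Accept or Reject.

Accept

(q0, 010011, Z)
  read 0, top Z: go to q0, push XXZ → (q0, 10011, XXZ)
  read 1, top X: go to q3, push X → (q3, 0011, XXZ)
  read 0, top X: go to q2, push A → (q2, 011, AXZ)
  read 0, top A: go to q2, push X → (q2, 11, XXZ)
  read 1, top X: go to q2, push ε → (q2, 1, XZ)
  read 1, top X: go to q2, push ε → (q2, ε, Z)
  ε-move, top Z: go to q2, push ε → (q2, ε, ε)
All input consumed and the stack is empty.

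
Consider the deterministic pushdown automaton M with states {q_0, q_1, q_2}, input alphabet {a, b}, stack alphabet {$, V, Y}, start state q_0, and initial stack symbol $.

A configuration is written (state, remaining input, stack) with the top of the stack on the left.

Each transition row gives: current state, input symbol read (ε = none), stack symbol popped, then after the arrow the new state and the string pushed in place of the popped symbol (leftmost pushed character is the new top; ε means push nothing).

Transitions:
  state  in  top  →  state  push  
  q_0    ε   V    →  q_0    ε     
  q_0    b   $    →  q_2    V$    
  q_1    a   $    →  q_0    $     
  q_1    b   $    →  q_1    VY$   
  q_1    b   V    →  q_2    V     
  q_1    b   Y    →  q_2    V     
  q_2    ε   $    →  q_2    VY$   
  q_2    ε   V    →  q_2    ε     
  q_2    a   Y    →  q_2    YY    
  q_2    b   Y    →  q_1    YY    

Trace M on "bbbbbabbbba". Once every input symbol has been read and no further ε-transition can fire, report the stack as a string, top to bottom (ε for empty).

YYY$

(q_0, bbbbbabbbba, $)
  read b, top $: go to q_2, push V$ → (q_2, bbbbabbbba, V$)
  ε-move, top V: go to q_2, push ε → (q_2, bbbbabbbba, $)
  ε-move, top $: go to q_2, push VY$ → (q_2, bbbbabbbba, VY$)
  ε-move, top V: go to q_2, push ε → (q_2, bbbbabbbba, Y$)
  read b, top Y: go to q_1, push YY → (q_1, bbbabbbba, YY$)
  read b, top Y: go to q_2, push V → (q_2, bbabbbba, VY$)
  ε-move, top V: go to q_2, push ε → (q_2, bbabbbba, Y$)
  read b, top Y: go to q_1, push YY → (q_1, babbbba, YY$)
  read b, top Y: go to q_2, push V → (q_2, abbbba, VY$)
  ε-move, top V: go to q_2, push ε → (q_2, abbbba, Y$)
  read a, top Y: go to q_2, push YY → (q_2, bbbba, YY$)
  read b, top Y: go to q_1, push YY → (q_1, bbba, YYY$)
  read b, top Y: go to q_2, push V → (q_2, bba, VYY$)
  ε-move, top V: go to q_2, push ε → (q_2, bba, YY$)
  read b, top Y: go to q_1, push YY → (q_1, ba, YYY$)
  read b, top Y: go to q_2, push V → (q_2, a, VYY$)
  ε-move, top V: go to q_2, push ε → (q_2, a, YY$)
  read a, top Y: go to q_2, push YY → (q_2, ε, YYY$)
All input consumed in state q_2 with stack YYY$.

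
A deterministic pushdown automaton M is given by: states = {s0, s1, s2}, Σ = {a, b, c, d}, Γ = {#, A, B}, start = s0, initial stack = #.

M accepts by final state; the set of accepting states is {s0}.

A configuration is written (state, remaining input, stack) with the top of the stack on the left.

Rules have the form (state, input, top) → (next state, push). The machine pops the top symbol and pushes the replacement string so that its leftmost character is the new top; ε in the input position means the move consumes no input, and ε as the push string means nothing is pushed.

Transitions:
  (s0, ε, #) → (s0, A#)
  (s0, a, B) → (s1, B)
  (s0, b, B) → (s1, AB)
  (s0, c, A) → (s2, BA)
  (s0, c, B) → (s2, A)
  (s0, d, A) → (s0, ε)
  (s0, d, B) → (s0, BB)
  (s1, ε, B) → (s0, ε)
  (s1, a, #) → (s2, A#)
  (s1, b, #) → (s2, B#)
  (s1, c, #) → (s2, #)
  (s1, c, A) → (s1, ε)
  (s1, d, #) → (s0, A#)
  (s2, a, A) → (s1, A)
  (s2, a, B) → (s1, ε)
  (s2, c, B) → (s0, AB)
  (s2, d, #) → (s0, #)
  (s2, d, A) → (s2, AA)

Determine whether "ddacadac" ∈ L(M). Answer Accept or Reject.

(s0, ddacadac, #)
  ε-move, top #: go to s0, push A# → (s0, ddacadac, A#)
  read d, top A: go to s0, push ε → (s0, dacadac, #)
  ε-move, top #: go to s0, push A# → (s0, dacadac, A#)
  read d, top A: go to s0, push ε → (s0, acadac, #)
  ε-move, top #: go to s0, push A# → (s0, acadac, A#)
No transition applies at (s0, acadac, A#); input not fully consumed.

Reject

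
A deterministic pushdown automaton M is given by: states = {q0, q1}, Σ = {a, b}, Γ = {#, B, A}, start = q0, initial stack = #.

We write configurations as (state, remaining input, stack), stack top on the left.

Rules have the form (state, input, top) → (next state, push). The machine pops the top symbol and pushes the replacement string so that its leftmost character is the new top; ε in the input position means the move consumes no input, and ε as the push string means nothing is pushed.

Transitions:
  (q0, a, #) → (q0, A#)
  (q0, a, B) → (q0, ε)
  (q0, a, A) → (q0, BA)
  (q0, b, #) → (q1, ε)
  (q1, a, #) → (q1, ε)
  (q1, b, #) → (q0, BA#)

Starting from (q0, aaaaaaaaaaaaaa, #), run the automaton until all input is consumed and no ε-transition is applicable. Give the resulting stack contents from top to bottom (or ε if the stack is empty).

BA#

(q0, aaaaaaaaaaaaaa, #)
  read a, top #: go to q0, push A# → (q0, aaaaaaaaaaaaa, A#)
  read a, top A: go to q0, push BA → (q0, aaaaaaaaaaaa, BA#)
  read a, top B: go to q0, push ε → (q0, aaaaaaaaaaa, A#)
  read a, top A: go to q0, push BA → (q0, aaaaaaaaaa, BA#)
  read a, top B: go to q0, push ε → (q0, aaaaaaaaa, A#)
  read a, top A: go to q0, push BA → (q0, aaaaaaaa, BA#)
  read a, top B: go to q0, push ε → (q0, aaaaaaa, A#)
  read a, top A: go to q0, push BA → (q0, aaaaaa, BA#)
  read a, top B: go to q0, push ε → (q0, aaaaa, A#)
  read a, top A: go to q0, push BA → (q0, aaaa, BA#)
  read a, top B: go to q0, push ε → (q0, aaa, A#)
  read a, top A: go to q0, push BA → (q0, aa, BA#)
  read a, top B: go to q0, push ε → (q0, a, A#)
  read a, top A: go to q0, push BA → (q0, ε, BA#)
All input consumed in state q0 with stack BA#.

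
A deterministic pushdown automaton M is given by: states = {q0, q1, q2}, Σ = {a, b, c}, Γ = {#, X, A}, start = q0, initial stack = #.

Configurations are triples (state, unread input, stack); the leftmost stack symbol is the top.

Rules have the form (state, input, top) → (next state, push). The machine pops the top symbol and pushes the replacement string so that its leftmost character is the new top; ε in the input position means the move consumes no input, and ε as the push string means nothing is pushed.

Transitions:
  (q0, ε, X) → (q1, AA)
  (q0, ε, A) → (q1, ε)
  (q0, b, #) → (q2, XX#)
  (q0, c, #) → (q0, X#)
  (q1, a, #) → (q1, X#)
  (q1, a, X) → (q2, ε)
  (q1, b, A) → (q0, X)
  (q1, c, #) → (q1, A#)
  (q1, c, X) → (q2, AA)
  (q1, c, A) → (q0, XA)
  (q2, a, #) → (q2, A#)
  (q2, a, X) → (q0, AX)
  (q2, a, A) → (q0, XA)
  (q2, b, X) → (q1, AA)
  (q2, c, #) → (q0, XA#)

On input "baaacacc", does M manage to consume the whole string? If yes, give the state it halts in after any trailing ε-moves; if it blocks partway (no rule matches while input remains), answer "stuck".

(q0, baaacacc, #)
  read b, top #: go to q2, push XX# → (q2, aaacacc, XX#)
  read a, top X: go to q0, push AX → (q0, aacacc, AXX#)
  ε-move, top A: go to q1, push ε → (q1, aacacc, XX#)
  read a, top X: go to q2, push ε → (q2, acacc, X#)
  read a, top X: go to q0, push AX → (q0, cacc, AX#)
  ε-move, top A: go to q1, push ε → (q1, cacc, X#)
  read c, top X: go to q2, push AA → (q2, acc, AA#)
  read a, top A: go to q0, push XA → (q0, cc, XAA#)
  ε-move, top X: go to q1, push AA → (q1, cc, AAAA#)
  read c, top A: go to q0, push XA → (q0, c, XAAAA#)
  ε-move, top X: go to q1, push AA → (q1, c, AAAAAA#)
  read c, top A: go to q0, push XA → (q0, ε, XAAAAAA#)
  ε-move, top X: go to q1, push AA → (q1, ε, AAAAAAAA#)
All input consumed; M is in state q1.

q1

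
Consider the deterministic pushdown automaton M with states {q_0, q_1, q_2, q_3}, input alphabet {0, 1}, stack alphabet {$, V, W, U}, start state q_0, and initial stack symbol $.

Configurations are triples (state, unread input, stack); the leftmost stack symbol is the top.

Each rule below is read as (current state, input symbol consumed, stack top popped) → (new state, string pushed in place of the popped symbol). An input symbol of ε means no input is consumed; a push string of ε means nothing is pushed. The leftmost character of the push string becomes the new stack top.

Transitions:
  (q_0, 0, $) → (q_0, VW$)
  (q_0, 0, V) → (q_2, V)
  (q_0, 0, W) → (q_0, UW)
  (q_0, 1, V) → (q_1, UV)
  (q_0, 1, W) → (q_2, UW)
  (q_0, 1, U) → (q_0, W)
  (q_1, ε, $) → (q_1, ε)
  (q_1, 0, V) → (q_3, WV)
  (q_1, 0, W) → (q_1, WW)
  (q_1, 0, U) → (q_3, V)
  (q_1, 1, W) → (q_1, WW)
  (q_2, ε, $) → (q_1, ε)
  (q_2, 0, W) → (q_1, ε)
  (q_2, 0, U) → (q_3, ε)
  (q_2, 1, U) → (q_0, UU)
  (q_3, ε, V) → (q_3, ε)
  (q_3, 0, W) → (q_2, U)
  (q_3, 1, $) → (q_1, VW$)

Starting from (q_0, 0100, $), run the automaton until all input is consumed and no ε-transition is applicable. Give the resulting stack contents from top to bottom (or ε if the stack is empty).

U$

(q_0, 0100, $)
  read 0, top $: go to q_0, push VW$ → (q_0, 100, VW$)
  read 1, top V: go to q_1, push UV → (q_1, 00, UVW$)
  read 0, top U: go to q_3, push V → (q_3, 0, VVW$)
  ε-move, top V: go to q_3, push ε → (q_3, 0, VW$)
  ε-move, top V: go to q_3, push ε → (q_3, 0, W$)
  read 0, top W: go to q_2, push U → (q_2, ε, U$)
All input consumed in state q_2 with stack U$.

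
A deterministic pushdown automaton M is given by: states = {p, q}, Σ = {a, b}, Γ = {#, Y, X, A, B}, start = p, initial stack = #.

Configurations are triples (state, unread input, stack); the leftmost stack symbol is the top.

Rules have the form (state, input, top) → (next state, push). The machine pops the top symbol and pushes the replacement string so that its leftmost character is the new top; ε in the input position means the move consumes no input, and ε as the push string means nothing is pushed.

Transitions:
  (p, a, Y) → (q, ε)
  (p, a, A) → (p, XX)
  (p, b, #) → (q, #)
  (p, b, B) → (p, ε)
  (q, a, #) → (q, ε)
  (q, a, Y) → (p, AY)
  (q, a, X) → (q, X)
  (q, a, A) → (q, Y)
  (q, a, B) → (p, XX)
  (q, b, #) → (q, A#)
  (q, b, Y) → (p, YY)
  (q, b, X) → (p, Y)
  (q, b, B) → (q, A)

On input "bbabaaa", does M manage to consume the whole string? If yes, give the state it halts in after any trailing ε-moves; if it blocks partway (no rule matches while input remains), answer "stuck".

p

(p, bbabaaa, #) ⊢ (q, babaaa, #) ⊢ (q, abaaa, A#) ⊢ (q, baaa, Y#) ⊢ (p, aaa, YY#) ⊢ (q, aa, Y#) ⊢ (p, a, AY#) ⊢ (p, ε, XXY#)
All input consumed; M is in state p.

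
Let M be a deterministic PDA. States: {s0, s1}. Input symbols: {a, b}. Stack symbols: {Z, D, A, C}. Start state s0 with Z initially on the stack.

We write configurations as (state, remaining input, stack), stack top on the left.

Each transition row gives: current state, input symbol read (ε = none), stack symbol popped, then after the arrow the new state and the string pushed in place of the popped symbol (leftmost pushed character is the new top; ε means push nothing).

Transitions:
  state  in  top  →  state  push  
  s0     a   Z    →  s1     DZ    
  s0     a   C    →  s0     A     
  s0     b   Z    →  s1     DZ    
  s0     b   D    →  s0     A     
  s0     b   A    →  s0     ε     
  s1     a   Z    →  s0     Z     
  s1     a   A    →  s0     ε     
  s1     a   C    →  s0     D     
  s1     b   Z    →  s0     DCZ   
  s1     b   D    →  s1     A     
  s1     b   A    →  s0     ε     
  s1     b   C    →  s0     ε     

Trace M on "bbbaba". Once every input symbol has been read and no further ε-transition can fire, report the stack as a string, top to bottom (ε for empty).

Z

(s0, bbbaba, Z) ⊢ (s1, bbaba, DZ) ⊢ (s1, baba, AZ) ⊢ (s0, aba, Z) ⊢ (s1, ba, DZ) ⊢ (s1, a, AZ) ⊢ (s0, ε, Z)
All input consumed in state s0 with stack Z.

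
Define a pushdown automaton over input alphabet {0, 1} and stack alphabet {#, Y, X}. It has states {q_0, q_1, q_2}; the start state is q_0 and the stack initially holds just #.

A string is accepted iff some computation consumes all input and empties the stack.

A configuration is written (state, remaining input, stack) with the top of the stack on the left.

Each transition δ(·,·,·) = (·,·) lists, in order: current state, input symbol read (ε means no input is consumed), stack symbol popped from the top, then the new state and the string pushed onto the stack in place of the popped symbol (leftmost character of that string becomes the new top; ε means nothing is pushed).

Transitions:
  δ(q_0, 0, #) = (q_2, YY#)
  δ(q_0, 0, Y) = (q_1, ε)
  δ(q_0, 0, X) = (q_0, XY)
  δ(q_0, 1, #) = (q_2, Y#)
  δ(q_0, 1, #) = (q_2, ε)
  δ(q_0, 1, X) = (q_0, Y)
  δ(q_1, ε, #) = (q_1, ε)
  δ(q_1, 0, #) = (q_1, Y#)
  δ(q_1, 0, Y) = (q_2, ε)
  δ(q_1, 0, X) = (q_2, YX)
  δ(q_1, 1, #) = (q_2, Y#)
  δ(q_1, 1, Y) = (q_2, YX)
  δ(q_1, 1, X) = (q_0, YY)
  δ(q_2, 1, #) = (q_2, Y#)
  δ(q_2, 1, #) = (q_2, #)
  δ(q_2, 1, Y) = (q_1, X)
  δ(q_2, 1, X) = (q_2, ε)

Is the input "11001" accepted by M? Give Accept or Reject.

Reject

No computation consumes all input and empties the stack.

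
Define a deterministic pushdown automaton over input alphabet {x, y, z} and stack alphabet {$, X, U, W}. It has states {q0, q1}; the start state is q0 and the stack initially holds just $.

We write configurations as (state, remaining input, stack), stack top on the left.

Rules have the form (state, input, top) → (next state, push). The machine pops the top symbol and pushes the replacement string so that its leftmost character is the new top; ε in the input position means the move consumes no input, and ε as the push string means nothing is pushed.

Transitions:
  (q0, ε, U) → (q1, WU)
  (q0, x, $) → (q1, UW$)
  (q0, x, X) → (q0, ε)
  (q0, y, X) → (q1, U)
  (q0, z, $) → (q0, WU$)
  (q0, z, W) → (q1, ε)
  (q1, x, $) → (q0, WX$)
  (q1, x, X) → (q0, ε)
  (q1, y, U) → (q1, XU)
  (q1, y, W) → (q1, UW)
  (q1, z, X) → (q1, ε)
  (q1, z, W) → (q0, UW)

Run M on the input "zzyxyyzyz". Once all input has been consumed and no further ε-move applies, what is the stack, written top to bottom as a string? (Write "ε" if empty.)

(q0, zzyxyyzyz, $)
  read z, top $: go to q0, push WU$ → (q0, zyxyyzyz, WU$)
  read z, top W: go to q1, push ε → (q1, yxyyzyz, U$)
  read y, top U: go to q1, push XU → (q1, xyyzyz, XU$)
  read x, top X: go to q0, push ε → (q0, yyzyz, U$)
  ε-move, top U: go to q1, push WU → (q1, yyzyz, WU$)
  read y, top W: go to q1, push UW → (q1, yzyz, UWU$)
  read y, top U: go to q1, push XU → (q1, zyz, XUWU$)
  read z, top X: go to q1, push ε → (q1, yz, UWU$)
  read y, top U: go to q1, push XU → (q1, z, XUWU$)
  read z, top X: go to q1, push ε → (q1, ε, UWU$)
All input consumed in state q1 with stack UWU$.

UWU$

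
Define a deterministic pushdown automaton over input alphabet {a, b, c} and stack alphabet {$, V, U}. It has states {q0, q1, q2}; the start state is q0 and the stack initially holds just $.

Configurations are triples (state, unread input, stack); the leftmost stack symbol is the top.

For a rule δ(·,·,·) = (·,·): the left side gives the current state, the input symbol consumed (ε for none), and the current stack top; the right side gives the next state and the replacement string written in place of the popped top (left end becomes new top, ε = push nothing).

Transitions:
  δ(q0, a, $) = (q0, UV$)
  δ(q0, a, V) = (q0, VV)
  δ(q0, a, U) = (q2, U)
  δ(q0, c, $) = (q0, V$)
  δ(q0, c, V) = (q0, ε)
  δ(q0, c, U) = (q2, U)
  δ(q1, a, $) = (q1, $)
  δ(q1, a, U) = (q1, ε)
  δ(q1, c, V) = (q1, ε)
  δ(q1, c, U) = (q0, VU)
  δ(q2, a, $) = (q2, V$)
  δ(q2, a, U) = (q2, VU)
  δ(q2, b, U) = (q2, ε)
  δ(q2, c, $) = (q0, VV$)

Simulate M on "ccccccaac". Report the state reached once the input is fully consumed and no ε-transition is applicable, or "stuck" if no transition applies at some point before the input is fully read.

(q0, ccccccaac, $)
  read c, top $: go to q0, push V$ → (q0, cccccaac, V$)
  read c, top V: go to q0, push ε → (q0, ccccaac, $)
  read c, top $: go to q0, push V$ → (q0, cccaac, V$)
  read c, top V: go to q0, push ε → (q0, ccaac, $)
  read c, top $: go to q0, push V$ → (q0, caac, V$)
  read c, top V: go to q0, push ε → (q0, aac, $)
  read a, top $: go to q0, push UV$ → (q0, ac, UV$)
  read a, top U: go to q2, push U → (q2, c, UV$)
No transition for (q2, c, top U); M blocks with input c remaining.

stuck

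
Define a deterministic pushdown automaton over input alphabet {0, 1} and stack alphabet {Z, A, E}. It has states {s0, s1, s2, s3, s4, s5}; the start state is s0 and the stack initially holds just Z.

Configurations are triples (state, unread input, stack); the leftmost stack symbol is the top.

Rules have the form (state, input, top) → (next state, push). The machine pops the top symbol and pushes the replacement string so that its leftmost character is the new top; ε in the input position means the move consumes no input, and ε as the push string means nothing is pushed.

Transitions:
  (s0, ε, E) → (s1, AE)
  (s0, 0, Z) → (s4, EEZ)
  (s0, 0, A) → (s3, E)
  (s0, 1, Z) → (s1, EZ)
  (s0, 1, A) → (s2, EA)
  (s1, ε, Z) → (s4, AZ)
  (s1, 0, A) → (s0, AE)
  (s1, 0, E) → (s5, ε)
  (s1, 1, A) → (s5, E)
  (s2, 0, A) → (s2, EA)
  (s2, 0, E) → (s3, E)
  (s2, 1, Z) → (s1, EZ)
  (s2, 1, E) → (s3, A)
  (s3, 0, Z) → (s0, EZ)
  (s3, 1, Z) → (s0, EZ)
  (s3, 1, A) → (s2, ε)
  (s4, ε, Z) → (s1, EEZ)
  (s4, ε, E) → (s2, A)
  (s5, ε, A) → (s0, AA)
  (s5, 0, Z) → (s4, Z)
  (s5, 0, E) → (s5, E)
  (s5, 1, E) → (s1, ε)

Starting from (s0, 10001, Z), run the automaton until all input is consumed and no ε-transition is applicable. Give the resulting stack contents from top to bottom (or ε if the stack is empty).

AZ

(s0, 10001, Z)
  read 1, top Z: go to s1, push EZ → (s1, 0001, EZ)
  read 0, top E: go to s5, push ε → (s5, 001, Z)
  read 0, top Z: go to s4, push Z → (s4, 01, Z)
  ε-move, top Z: go to s1, push EEZ → (s1, 01, EEZ)
  read 0, top E: go to s5, push ε → (s5, 1, EZ)
  read 1, top E: go to s1, push ε → (s1, ε, Z)
  ε-move, top Z: go to s4, push AZ → (s4, ε, AZ)
All input consumed in state s4 with stack AZ.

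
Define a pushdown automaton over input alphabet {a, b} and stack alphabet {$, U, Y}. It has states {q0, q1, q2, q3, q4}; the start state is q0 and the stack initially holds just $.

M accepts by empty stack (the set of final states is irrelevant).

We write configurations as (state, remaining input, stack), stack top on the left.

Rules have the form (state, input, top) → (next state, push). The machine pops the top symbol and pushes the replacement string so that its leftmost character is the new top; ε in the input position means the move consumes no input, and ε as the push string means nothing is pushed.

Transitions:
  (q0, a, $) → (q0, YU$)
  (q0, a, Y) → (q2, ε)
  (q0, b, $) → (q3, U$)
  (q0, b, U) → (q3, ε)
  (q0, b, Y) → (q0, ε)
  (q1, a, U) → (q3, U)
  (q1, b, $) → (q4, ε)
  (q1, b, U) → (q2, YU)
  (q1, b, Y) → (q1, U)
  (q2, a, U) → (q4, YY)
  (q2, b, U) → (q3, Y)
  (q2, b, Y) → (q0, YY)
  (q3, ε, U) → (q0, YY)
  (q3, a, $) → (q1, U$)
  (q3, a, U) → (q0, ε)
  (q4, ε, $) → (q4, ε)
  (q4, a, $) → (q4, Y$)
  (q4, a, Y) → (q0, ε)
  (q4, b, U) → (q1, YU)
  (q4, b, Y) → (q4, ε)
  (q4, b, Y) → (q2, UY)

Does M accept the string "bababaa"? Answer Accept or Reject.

Reject

No computation consumes all input and empties the stack.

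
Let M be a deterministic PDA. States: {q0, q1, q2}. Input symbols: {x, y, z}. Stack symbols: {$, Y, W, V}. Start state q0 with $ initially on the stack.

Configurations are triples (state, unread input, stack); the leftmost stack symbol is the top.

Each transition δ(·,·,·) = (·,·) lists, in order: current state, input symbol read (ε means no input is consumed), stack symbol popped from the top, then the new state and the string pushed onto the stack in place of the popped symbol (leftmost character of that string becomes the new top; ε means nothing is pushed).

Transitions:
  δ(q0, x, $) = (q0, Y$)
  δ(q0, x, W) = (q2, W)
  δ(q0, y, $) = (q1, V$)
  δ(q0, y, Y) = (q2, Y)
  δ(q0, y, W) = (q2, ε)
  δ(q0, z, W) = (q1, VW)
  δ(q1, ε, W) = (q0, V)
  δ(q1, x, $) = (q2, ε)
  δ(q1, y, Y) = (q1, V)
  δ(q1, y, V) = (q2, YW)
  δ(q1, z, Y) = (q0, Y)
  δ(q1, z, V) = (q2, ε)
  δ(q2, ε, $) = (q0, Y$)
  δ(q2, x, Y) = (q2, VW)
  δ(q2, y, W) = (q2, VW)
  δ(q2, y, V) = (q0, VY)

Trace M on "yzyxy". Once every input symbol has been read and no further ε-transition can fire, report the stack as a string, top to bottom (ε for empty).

VYW$

(q0, yzyxy, $)
  read y, top $: go to q1, push V$ → (q1, zyxy, V$)
  read z, top V: go to q2, push ε → (q2, yxy, $)
  ε-move, top $: go to q0, push Y$ → (q0, yxy, Y$)
  read y, top Y: go to q2, push Y → (q2, xy, Y$)
  read x, top Y: go to q2, push VW → (q2, y, VW$)
  read y, top V: go to q0, push VY → (q0, ε, VYW$)
All input consumed in state q0 with stack VYW$.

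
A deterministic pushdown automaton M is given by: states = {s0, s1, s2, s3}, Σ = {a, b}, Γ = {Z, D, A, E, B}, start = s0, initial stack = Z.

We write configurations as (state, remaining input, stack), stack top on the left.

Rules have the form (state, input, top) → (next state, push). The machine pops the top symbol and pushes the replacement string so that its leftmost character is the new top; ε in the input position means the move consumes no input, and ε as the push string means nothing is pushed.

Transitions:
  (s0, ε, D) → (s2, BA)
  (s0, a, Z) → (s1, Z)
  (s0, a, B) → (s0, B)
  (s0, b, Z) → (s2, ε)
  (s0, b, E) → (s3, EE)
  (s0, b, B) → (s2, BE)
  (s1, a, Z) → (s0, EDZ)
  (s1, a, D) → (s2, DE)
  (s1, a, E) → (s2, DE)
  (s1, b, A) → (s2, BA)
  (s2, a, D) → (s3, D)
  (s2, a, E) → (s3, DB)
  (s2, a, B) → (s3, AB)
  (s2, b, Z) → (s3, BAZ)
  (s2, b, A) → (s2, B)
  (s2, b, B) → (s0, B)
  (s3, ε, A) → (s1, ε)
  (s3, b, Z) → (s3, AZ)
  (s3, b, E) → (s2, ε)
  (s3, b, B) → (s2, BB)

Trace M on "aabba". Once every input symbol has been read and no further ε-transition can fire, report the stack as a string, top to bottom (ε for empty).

(s0, aabba, Z)
  read a, top Z: go to s1, push Z → (s1, abba, Z)
  read a, top Z: go to s0, push EDZ → (s0, bba, EDZ)
  read b, top E: go to s3, push EE → (s3, ba, EEDZ)
  read b, top E: go to s2, push ε → (s2, a, EDZ)
  read a, top E: go to s3, push DB → (s3, ε, DBDZ)
All input consumed in state s3 with stack DBDZ.

DBDZ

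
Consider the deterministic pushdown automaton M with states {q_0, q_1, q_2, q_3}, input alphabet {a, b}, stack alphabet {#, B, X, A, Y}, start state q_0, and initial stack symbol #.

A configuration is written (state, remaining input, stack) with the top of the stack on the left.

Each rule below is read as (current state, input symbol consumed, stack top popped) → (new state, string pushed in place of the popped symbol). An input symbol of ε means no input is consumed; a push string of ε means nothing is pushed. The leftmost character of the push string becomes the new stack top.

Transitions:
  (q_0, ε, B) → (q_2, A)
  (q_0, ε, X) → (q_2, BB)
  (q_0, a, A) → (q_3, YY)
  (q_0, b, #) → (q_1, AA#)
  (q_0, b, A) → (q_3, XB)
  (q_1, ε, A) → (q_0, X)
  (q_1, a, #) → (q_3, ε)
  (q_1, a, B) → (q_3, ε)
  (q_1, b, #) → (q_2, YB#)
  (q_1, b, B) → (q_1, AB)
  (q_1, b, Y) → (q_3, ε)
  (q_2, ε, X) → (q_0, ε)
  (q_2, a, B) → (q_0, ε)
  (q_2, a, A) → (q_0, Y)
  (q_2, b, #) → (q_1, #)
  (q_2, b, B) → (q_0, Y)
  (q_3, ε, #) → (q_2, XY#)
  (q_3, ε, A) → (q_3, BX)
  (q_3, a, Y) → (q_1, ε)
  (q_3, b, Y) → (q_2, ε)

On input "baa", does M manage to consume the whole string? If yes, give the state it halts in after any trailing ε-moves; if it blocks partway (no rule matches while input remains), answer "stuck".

q_0

(q_0, baa, #)
  read b, top #: go to q_1, push AA# → (q_1, aa, AA#)
  ε-move, top A: go to q_0, push X → (q_0, aa, XA#)
  ε-move, top X: go to q_2, push BB → (q_2, aa, BBA#)
  read a, top B: go to q_0, push ε → (q_0, a, BA#)
  ε-move, top B: go to q_2, push A → (q_2, a, AA#)
  read a, top A: go to q_0, push Y → (q_0, ε, YA#)
All input consumed; M is in state q_0.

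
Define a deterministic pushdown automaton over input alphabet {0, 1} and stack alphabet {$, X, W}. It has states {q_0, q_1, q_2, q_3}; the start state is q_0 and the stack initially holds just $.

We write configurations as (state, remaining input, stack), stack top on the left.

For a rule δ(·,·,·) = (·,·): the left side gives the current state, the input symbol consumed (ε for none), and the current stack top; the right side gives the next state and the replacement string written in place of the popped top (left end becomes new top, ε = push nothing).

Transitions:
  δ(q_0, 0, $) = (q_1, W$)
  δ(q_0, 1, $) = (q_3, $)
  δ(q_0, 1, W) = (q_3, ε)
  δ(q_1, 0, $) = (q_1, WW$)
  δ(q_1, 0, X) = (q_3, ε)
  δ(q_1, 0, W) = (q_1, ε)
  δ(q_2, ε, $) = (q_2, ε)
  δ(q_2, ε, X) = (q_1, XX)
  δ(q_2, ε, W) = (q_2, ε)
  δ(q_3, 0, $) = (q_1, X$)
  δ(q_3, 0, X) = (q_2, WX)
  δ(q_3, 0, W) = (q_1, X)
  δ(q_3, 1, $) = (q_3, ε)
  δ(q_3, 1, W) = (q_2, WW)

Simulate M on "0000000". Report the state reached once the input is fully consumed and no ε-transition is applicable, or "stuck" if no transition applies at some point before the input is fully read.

q_1

(q_0, 0000000, $)
  read 0, top $: go to q_1, push W$ → (q_1, 000000, W$)
  read 0, top W: go to q_1, push ε → (q_1, 00000, $)
  read 0, top $: go to q_1, push WW$ → (q_1, 0000, WW$)
  read 0, top W: go to q_1, push ε → (q_1, 000, W$)
  read 0, top W: go to q_1, push ε → (q_1, 00, $)
  read 0, top $: go to q_1, push WW$ → (q_1, 0, WW$)
  read 0, top W: go to q_1, push ε → (q_1, ε, W$)
All input consumed; M is in state q_1.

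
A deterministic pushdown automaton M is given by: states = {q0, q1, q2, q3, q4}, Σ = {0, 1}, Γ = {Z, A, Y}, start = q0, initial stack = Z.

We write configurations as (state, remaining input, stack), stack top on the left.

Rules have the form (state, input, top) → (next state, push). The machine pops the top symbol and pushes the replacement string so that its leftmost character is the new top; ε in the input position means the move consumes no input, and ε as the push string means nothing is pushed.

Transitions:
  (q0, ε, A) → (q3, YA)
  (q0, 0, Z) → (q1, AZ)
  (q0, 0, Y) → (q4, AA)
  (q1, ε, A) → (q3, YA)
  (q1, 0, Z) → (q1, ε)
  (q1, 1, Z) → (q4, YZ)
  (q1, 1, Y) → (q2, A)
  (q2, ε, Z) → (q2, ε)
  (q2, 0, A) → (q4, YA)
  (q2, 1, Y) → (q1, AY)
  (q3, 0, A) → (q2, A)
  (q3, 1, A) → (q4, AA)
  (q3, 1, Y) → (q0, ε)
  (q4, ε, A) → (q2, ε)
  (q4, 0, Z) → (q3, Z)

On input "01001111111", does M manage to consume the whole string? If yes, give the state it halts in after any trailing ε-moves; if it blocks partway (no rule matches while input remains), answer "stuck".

(q0, 01001111111, Z)
  read 0, top Z: go to q1, push AZ → (q1, 1001111111, AZ)
  ε-move, top A: go to q3, push YA → (q3, 1001111111, YAZ)
  read 1, top Y: go to q0, push ε → (q0, 001111111, AZ)
  ε-move, top A: go to q3, push YA → (q3, 001111111, YAZ)
No transition for (q3, 0, top Y); M blocks with input 001111111 remaining.

stuck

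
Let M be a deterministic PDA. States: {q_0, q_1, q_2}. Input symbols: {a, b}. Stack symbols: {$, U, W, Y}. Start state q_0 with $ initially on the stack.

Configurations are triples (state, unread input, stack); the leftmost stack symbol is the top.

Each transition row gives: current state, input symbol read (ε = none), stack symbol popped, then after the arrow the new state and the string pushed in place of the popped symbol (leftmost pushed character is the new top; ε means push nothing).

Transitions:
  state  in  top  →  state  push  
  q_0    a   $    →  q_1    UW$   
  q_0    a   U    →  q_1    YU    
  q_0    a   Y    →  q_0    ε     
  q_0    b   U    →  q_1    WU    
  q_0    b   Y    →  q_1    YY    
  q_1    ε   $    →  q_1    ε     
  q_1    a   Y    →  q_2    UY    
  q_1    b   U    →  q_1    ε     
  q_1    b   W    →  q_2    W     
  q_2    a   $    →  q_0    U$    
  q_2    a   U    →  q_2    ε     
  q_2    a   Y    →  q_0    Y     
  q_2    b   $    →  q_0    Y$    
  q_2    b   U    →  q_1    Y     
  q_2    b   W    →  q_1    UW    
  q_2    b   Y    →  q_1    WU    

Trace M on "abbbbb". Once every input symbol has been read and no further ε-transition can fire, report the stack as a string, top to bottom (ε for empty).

W$

(q_0, abbbbb, $)
  read a, top $: go to q_1, push UW$ → (q_1, bbbbb, UW$)
  read b, top U: go to q_1, push ε → (q_1, bbbb, W$)
  read b, top W: go to q_2, push W → (q_2, bbb, W$)
  read b, top W: go to q_1, push UW → (q_1, bb, UW$)
  read b, top U: go to q_1, push ε → (q_1, b, W$)
  read b, top W: go to q_2, push W → (q_2, ε, W$)
All input consumed in state q_2 with stack W$.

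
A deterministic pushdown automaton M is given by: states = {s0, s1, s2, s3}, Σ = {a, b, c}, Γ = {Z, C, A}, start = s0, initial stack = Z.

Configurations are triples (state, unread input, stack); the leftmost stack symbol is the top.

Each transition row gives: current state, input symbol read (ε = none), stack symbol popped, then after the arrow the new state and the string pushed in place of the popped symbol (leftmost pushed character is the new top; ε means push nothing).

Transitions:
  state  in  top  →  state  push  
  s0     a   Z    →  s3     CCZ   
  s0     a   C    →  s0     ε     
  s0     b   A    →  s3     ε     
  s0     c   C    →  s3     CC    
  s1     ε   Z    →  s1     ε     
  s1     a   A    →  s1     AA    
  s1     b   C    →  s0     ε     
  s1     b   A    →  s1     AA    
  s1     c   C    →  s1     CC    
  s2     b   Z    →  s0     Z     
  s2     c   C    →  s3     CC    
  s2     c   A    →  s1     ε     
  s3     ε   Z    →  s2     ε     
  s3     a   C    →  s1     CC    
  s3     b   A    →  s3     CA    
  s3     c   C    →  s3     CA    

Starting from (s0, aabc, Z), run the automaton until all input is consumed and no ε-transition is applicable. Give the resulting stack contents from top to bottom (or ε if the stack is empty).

(s0, aabc, Z) ⊢ (s3, abc, CCZ) ⊢ (s1, bc, CCCZ) ⊢ (s0, c, CCZ) ⊢ (s3, ε, CCCZ)
All input consumed in state s3 with stack CCCZ.

CCCZ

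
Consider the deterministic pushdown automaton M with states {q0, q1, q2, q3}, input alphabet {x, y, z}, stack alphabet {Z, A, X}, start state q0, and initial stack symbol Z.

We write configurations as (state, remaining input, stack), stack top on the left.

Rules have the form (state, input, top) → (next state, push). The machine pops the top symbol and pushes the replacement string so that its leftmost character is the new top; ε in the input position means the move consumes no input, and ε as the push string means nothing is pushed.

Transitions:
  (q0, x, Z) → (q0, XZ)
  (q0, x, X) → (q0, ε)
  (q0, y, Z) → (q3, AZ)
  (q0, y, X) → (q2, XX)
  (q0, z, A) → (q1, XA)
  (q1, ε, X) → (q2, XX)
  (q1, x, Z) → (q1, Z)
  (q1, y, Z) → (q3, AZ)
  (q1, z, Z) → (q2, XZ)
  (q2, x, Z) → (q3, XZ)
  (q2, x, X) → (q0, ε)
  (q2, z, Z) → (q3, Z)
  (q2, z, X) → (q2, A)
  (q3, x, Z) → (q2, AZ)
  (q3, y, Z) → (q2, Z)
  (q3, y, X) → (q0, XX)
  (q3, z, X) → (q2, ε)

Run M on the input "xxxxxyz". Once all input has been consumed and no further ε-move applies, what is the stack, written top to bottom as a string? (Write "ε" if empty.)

(q0, xxxxxyz, Z) ⊢ (q0, xxxxyz, XZ) ⊢ (q0, xxxyz, Z) ⊢ (q0, xxyz, XZ) ⊢ (q0, xyz, Z) ⊢ (q0, yz, XZ) ⊢ (q2, z, XXZ) ⊢ (q2, ε, AXZ)
All input consumed in state q2 with stack AXZ.

AXZ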